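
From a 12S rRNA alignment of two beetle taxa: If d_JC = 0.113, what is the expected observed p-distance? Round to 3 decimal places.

p = (3/4)(1 − e^(−4d/3)) = 0.75 × (1 − e^(-0.150667)) = 0.75 × (1 − 0.860134) = 0.104900.

0.105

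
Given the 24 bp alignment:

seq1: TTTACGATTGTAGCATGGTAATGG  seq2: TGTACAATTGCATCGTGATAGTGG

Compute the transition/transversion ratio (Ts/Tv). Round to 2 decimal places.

Transitions are A↔G and C↔T; transversions are all other mismatches.
Transitions: 5. Transversions: 2.
R = 5/2 = 2.50.

2.50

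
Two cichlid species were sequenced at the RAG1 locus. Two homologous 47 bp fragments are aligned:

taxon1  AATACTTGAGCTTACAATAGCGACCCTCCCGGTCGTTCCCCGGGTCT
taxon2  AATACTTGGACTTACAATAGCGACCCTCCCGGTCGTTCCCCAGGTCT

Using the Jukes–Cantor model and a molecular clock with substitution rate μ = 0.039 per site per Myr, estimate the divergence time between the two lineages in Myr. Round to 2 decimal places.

The sequences differ at 3 of 47 sites (9, 10, 42), so p = 3/47 ≈ 0.06383.
d = −(3/4) ln(1 − 4p/3) = −0.75 ln(1 − 0.085107) = −0.75 ln(0.914893)
  = −0.75 × (-0.088948) = 0.066711 substitutions/site.
Under a molecular clock d = 2μt, so t = d/(2μ) = 0.066711 / (2 × 0.039) = 0.86 Myr.

0.86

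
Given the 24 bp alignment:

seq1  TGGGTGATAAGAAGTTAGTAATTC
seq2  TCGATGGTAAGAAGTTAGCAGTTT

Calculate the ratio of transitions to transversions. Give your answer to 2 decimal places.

Transitions are A↔G and C↔T; transversions are all other mismatches.
Transitions: 5. Transversions: 1.
R = 5/1 = 5.00.

5.00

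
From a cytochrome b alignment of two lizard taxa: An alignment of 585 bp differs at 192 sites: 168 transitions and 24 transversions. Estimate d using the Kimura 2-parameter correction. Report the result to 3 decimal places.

0.499

P = 168/585 ≈ 0.287179 and Q = 24/585 ≈ 0.041026.
Under the Kimura two-parameter model, d = −½ ln(1 − 2P − Q) − ¼ ln(1 − 2Q).
1 − 2P − Q = 0.384616, giving −½ ln(0.384616) = 0.477755.
1 − 2Q = 0.917948, giving −¼ ln(0.917948) = 0.021404.
d = 0.477755 + 0.021404 = 0.499159.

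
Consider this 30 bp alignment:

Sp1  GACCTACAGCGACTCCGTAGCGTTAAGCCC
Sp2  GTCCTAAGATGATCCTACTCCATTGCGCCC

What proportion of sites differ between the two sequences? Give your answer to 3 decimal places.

0.500

The sequences differ at 15 of 30 positions.
p = 15/30 = 0.500.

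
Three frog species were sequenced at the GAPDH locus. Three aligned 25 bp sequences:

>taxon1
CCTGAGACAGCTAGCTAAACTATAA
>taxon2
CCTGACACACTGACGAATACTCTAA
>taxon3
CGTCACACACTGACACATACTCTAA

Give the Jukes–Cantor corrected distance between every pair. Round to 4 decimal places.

d(taxon1,taxon2) = 0.4904, d(taxon1,taxon3) = 0.6626, d(taxon2,taxon3) = 0.1800

taxon1–taxon2: 9/25 sites differ → p = 0.36, d = −0.75 ln(1 − 0.48) = 0.490445 ≈ 0.4904.
taxon1–taxon3: 11/25 sites differ → p = 0.44, d = −0.75 ln(1 − 0.586667) = 0.662626 ≈ 0.6626.
taxon2–taxon3: 4/25 sites differ → p = 0.16, d = −0.75 ln(1 − 0.213333) = 0.179963 ≈ 0.1800.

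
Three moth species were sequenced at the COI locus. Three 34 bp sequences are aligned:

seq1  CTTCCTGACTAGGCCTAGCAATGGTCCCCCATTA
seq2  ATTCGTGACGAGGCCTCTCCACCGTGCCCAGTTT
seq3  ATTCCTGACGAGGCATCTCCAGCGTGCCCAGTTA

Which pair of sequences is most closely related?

seq1–seq2: 12/34 differ, p = 0.353, d = 0.477.
seq1–seq3: 11/34 differ, p = 0.324, d = 0.423.
seq2–seq3: 4/34 differ, p = 0.118, d = 0.128.
The smallest distance is between seq2 and seq3.

seq2 and seq3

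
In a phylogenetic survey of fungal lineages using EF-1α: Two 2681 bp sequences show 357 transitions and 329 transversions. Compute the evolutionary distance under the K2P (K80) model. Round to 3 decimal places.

0.317

P = 357/2681 ≈ 0.133159 and Q = 329/2681 ≈ 0.122715.
Under the Kimura two-parameter model, d = −½ ln(1 − 2P − Q) − ¼ ln(1 − 2Q).
1 − 2P − Q = 0.610967, giving −½ ln(0.610967) = 0.246356.
1 − 2Q = 0.75457, giving −¼ ln(0.75457) = 0.070402.
d = 0.246356 + 0.070402 = 0.316758.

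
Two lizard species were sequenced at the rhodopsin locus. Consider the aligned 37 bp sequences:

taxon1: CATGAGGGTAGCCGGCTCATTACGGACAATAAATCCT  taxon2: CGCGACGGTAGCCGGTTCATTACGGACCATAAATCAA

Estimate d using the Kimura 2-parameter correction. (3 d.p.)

0.218

Of 37 sites, 3 differences are transitions and 4 are transversions, so P = 3/37 ≈ 0.081081 and Q = 4/37 ≈ 0.108108.
Under the Kimura two-parameter model, d = −½ ln(1 − 2P − Q) − ¼ ln(1 − 2Q).
1 − 2P − Q = 0.72973, giving −½ ln(0.72973) = 0.157540.
1 − 2Q = 0.783784, giving −¼ ln(0.783784) = 0.060905.
d = 0.157540 + 0.060905 = 0.218445.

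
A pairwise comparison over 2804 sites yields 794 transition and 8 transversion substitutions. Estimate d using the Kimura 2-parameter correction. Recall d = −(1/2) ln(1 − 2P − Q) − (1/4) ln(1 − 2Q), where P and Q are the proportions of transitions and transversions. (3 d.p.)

P = 794/2804 ≈ 0.283167 and Q = 8/2804 ≈ 0.002853.
Under the Kimura two-parameter model, d = −½ ln(1 − 2P − Q) − ¼ ln(1 − 2Q).
1 − 2P − Q = 0.430813, giving −½ ln(0.430813) = 0.421041.
1 − 2Q = 0.994294, giving −¼ ln(0.994294) = 0.001431.
d = 0.421041 + 0.001431 = 0.422472.

0.422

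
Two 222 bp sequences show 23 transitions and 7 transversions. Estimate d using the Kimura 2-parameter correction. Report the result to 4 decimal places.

0.1527

P = 23/222 ≈ 0.103604 and Q = 7/222 ≈ 0.031532.
Under the Kimura two-parameter model, d = −½ ln(1 − 2P − Q) − ¼ ln(1 − 2Q).
1 − 2P − Q = 0.76126, giving −½ ln(0.76126) = 0.136390.
1 − 2Q = 0.936936, giving −¼ ln(0.936936) = 0.016285.
d = 0.136390 + 0.016285 = 0.152675.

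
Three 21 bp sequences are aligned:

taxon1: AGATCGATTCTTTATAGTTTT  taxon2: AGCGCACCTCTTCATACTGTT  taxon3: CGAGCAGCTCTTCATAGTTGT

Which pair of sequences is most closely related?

taxon2 and taxon3

taxon1–taxon2: 8/21 differ, p = 0.381, d = 0.532.
taxon1–taxon3: 7/21 differ, p = 0.333, d = 0.441.
taxon2–taxon3: 6/21 differ, p = 0.286, d = 0.360.
The smallest distance is between taxon2 and taxon3.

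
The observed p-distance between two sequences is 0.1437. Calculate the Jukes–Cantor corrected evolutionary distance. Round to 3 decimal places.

d = −(3/4) ln(1 − 4p/3) = −0.75 ln(1 − 0.1916) = −0.75 ln(0.8084)
  = −0.75 × (-0.212698) = 0.159524 substitutions/site.

0.160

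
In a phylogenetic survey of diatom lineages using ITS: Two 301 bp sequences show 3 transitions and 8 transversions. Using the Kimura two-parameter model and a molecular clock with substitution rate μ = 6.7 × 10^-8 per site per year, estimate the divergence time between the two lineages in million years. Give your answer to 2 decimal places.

P = 3/301 ≈ 0.009967 and Q = 8/301 ≈ 0.026578.
Under the Kimura two-parameter model, d = −½ ln(1 − 2P − Q) − ¼ ln(1 − 2Q).
1 − 2P − Q = 0.953488, giving −½ ln(0.953488) = 0.023814.
1 − 2Q = 0.946844, giving −¼ ln(0.946844) = 0.013655.
d = 0.023814 + 0.013655 = 0.037469.
Under a molecular clock d = 2μt, so t = d/(2μ) = 0.037469 / (2 × 6.7 × 10^-8) = 0.28 million years.

0.28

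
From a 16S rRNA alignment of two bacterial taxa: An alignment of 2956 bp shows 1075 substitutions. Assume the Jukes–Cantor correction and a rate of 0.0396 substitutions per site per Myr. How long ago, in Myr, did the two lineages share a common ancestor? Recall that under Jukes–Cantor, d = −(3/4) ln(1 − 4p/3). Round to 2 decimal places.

6.28

p = 1075/2956 ≈ 0.363667.
d = −(3/4) ln(1 − 4p/3) = −0.75 ln(1 − 0.484889) = −0.75 ln(0.515111)
  = −0.75 × (-0.663373) = 0.497530 substitutions/site.
Under a molecular clock d = 2μt, so t = d/(2μ) = 0.497530 / (2 × 0.0396) = 6.28 Myr.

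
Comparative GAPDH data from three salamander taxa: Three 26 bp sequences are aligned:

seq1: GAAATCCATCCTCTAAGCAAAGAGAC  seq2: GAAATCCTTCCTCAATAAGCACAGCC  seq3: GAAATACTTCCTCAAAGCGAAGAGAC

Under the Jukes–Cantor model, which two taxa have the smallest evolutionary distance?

seq1 and seq3

seq1–seq2: 9/26 differ, p = 0.346, d = 0.464.
seq1–seq3: 4/26 differ, p = 0.154, d = 0.172.
seq2–seq3: 7/26 differ, p = 0.269, d = 0.334.
The smallest distance is between seq1 and seq3.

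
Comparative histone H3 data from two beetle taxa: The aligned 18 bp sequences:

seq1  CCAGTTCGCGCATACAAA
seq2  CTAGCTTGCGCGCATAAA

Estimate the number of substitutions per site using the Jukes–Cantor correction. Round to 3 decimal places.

The sequences differ at 6 of 18 sites (2, 5, 7, 12, 13, 15), so p = 6/18 ≈ 0.333333.
d = −(3/4) ln(1 − 4p/3) = −0.75 ln(1 − 0.444444) = −0.75 ln(0.555556)
  = −0.75 × (-0.587786) = 0.440840 substitutions/site.

0.441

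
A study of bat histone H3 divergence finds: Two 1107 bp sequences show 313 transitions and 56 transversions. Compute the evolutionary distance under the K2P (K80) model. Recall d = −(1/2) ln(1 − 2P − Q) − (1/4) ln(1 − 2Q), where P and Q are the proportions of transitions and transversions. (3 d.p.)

P = 313/1107 ≈ 0.282746 and Q = 56/1107 ≈ 0.050587.
Under the Kimura two-parameter model, d = −½ ln(1 − 2P − Q) − ¼ ln(1 − 2Q).
1 − 2P − Q = 0.383921, giving −½ ln(0.383921) = 0.478659.
1 − 2Q = 0.898826, giving −¼ ln(0.898826) = 0.026666.
d = 0.478659 + 0.026666 = 0.505325.

0.505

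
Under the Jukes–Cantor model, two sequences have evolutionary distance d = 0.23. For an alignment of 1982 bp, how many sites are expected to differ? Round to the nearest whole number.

Invert JC69: p = (3/4)(1 − e^(−4d/3)) = 0.75 × (1 − e^(-0.306667)) = 0.75 × (1 − 0.735896) = 0.198078.
Expected differing sites = pL ≈ 0.198078 × 1982 = 392.590596 ≈ 393.

393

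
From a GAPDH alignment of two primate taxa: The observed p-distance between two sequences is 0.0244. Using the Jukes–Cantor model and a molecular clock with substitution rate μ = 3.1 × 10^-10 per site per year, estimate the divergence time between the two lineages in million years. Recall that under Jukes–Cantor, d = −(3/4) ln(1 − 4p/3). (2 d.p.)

40.01

d = −(3/4) ln(1 − 4p/3) = −0.75 ln(1 − 0.032533) = −0.75 ln(0.967467)
  = −0.75 × (-0.033074) = 0.024806 substitutions/site.
Under a molecular clock d = 2μt, so t = d/(2μ) = 0.024806 / (2 × 3.1 × 10^-10) = 40.01 million years.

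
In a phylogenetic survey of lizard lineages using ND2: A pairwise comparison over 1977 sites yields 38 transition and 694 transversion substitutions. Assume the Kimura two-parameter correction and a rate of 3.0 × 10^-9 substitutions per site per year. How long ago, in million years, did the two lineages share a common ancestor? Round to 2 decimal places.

91.57

P = 38/1977 ≈ 0.019221 and Q = 694/1977 ≈ 0.351037.
Under the Kimura two-parameter model, d = −½ ln(1 − 2P − Q) − ¼ ln(1 − 2Q).
1 − 2P − Q = 0.610521, giving −½ ln(0.610521) = 0.246721.
1 − 2Q = 0.297926, giving −¼ ln(0.297926) = 0.302728.
d = 0.246721 + 0.302728 = 0.549449.
Under a molecular clock d = 2μt, so t = d/(2μ) = 0.549449 / (2 × 3.0 × 10^-9) = 91.57 million years.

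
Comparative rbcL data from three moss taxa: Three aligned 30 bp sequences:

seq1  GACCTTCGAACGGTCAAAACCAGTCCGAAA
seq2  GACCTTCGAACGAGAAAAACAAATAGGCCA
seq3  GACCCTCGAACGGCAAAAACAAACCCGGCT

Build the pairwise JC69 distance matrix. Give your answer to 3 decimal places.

d(seq1,seq2) = 0.383, d(seq1,seq3) = 0.383, d(seq2,seq3) = 0.330

seq1–seq2: 9/30 sites differ → p = 0.3, d = −0.75 ln(1 − 0.4) = 0.383119 ≈ 0.383.
seq1–seq3: 9/30 sites differ → p = 0.3, d = −0.75 ln(1 − 0.4) = 0.383119 ≈ 0.383.
seq2–seq3: 8/30 sites differ → p ≈ 0.266667, d = −0.75 ln(1 − 0.355556) = 0.329526 ≈ 0.330.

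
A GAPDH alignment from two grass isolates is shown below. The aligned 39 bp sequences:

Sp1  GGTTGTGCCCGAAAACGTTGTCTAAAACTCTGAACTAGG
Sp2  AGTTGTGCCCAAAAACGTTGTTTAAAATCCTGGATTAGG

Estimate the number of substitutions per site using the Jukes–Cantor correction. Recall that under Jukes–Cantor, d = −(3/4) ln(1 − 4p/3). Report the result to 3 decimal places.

0.205

The sequences differ at 7 of 39 sites (1, 11, 22, 28, 29, 33, 35), so p = 7/39 ≈ 0.179487.
d = −(3/4) ln(1 − 4p/3) = −0.75 ln(1 − 0.239316) = −0.75 ln(0.760684)
  = −0.75 × (-0.273537) = 0.205153 substitutions/site.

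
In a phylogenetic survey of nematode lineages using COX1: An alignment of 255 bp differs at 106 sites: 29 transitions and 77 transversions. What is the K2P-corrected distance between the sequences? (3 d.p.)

0.608

P = 29/255 ≈ 0.113725 and Q = 77/255 ≈ 0.301961.
Under the Kimura two-parameter model, d = −½ ln(1 − 2P − Q) − ¼ ln(1 − 2Q).
1 − 2P − Q = 0.470589, giving −½ ln(0.470589) = 0.376885.
1 − 2Q = 0.396078, giving −¼ ln(0.396078) = 0.231536.
d = 0.376885 + 0.231536 = 0.608421.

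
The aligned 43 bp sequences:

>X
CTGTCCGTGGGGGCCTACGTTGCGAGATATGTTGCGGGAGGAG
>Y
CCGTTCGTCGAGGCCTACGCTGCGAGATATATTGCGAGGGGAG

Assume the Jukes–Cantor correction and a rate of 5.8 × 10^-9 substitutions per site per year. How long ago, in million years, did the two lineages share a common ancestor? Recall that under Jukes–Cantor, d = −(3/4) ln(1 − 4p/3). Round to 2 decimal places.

18.43

The sequences differ at 8 of 43 sites (2, 5, 9, 11, 20, 31, 37, 39), so p = 8/43 ≈ 0.186047.
d = −(3/4) ln(1 − 4p/3) = −0.75 ln(1 − 0.248063) = −0.75 ln(0.751937)
  = −0.75 × (-0.285103) = 0.213827 substitutions/site.
Under a molecular clock d = 2μt, so t = d/(2μ) = 0.213827 / (2 × 5.8 × 10^-9) = 18.43 million years.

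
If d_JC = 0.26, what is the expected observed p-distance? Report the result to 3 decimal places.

0.220

p = (3/4)(1 − e^(−4d/3)) = 0.75 × (1 − e^(-0.346667)) = 0.75 × (1 − 0.707041) = 0.219719.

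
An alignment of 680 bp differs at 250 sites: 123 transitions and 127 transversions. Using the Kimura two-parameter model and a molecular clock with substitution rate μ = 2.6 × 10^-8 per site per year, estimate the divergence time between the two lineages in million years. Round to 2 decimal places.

9.89

P = 123/680 ≈ 0.180882 and Q = 127/680 ≈ 0.186765.
Under the Kimura two-parameter model, d = −½ ln(1 − 2P − Q) − ¼ ln(1 − 2Q).
1 − 2P − Q = 0.451471, giving −½ ln(0.451471) = 0.397622.
1 − 2Q = 0.62647, giving −¼ ln(0.62647) = 0.116914.
d = 0.397622 + 0.116914 = 0.514536.
Under a molecular clock d = 2μt, so t = d/(2μ) = 0.514536 / (2 × 2.6 × 10^-8) = 9.89 million years.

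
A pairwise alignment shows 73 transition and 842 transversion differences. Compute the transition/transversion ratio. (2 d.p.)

R = 73/842 = 0.086698… ≈ 0.09 (to 2 d.p.).

0.09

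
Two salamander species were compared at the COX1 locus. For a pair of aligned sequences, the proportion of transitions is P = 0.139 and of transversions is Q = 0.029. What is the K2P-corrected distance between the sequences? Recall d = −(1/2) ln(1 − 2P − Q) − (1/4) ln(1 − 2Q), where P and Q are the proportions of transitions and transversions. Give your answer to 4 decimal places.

0.1983

Under the Kimura two-parameter model, d = −½ ln(1 − 2P − Q) − ¼ ln(1 − 2Q).
1 − 2P − Q = 0.693, giving −½ ln(0.693) = 0.183363.
1 − 2Q = 0.942, giving −¼ ln(0.942) = 0.014938.
d = 0.183363 + 0.014938 = 0.198301.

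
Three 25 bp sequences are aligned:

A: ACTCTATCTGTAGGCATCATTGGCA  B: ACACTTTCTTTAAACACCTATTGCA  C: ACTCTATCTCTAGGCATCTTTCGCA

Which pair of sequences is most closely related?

A and C

A–B: 9/25 differ, p = 0.360, d = 0.490.
A–C: 3/25 differ, p = 0.120, d = 0.131.
B–C: 8/25 differ, p = 0.320, d = 0.417.
The smallest distance is between A and C.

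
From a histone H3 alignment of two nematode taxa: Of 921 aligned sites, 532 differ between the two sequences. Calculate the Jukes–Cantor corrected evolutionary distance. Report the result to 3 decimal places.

p = 532/921 ≈ 0.577633.
d = −(3/4) ln(1 − 4p/3) = −0.75 ln(1 − 0.770177) = −0.75 ln(0.229823)
  = −0.75 × (-1.470446) = 1.102835 substitutions/site.

1.103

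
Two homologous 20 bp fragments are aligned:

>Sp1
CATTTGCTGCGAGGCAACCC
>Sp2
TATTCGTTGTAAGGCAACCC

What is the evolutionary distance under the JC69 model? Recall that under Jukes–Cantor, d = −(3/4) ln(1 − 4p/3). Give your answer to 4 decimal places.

0.3041

The sequences differ at 5 of 20 sites (1, 5, 7, 10, 11), so p = 5/20 = 0.25.
d = −(3/4) ln(1 − 4p/3) = −0.75 ln(1 − 0.333333) = −0.75 ln(0.666667)
  = −0.75 × (-0.405465) = 0.304099 substitutions/site.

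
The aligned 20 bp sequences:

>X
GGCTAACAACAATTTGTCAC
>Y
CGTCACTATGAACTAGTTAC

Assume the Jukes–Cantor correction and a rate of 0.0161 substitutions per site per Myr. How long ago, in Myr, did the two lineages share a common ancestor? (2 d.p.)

25.59

The sequences differ at 10 of 20 sites (1, 3, 4, 6, 7, 9, 10, 13, 15, 18), so p = 10/20 = 0.5.
d = −(3/4) ln(1 − 4p/3) = −0.75 ln(1 − 0.666667) = −0.75 ln(0.333333)
  = −0.75 × (-1.098613) = 0.823960 substitutions/site.
Under a molecular clock d = 2μt, so t = d/(2μ) = 0.823960 / (2 × 0.0161) = 25.59 Myr.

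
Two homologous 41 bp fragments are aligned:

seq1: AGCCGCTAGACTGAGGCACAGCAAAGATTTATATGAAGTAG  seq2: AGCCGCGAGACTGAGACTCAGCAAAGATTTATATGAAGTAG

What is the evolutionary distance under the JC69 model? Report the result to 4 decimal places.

The sequences differ at 3 of 41 sites (7, 16, 18), so p = 3/41 ≈ 0.073171.
d = −(3/4) ln(1 − 4p/3) = −0.75 ln(1 − 0.097561) = −0.75 ln(0.902439)
  = −0.75 × (-0.102654) = 0.076991 substitutions/site.

0.0770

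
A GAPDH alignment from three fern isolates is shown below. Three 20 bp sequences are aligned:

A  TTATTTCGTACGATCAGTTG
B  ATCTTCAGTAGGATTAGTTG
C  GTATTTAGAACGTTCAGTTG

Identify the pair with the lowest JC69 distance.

A–B: 6/20 differ, p = 0.300, d = 0.383.
A–C: 4/20 differ, p = 0.200, d = 0.233.
B–C: 7/20 differ, p = 0.350, d = 0.471.
The smallest distance is between A and C.

A and C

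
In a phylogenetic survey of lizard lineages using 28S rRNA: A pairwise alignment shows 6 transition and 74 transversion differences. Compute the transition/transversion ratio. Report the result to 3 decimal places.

0.081

R = 6/74 = 0.081081… ≈ 0.081 (to 3 d.p.).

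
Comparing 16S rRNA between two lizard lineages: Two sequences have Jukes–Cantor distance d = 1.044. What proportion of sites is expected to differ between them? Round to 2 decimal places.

p = (3/4)(1 − e^(−4d/3)) = 0.75 × (1 − e^(-1.392)) = 0.75 × (1 − 0.248578) = 0.563567.

0.56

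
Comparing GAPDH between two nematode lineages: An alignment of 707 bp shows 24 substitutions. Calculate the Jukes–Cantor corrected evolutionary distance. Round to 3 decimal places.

p = 24/707 ≈ 0.033946.
d = −(3/4) ln(1 − 4p/3) = −0.75 ln(1 − 0.045261) = −0.75 ln(0.954739)
  = −0.75 × (-0.046317) = 0.034738 substitutions/site.

0.035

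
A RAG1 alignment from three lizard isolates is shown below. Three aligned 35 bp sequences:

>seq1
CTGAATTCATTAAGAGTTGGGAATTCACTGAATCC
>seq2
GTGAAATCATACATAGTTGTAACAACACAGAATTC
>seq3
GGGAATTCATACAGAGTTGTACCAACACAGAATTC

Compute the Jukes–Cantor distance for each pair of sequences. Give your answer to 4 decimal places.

seq1–seq2: 12/35 sites differ → p ≈ 0.342857, d = −0.75 ln(1 − 0.457143) = 0.458182 ≈ 0.4582.
seq1–seq3: 12/35 sites differ → p ≈ 0.342857, d = −0.75 ln(1 − 0.457143) = 0.458182 ≈ 0.4582.
seq2–seq3: 4/35 sites differ → p ≈ 0.114286, d = −0.75 ln(1 − 0.152381) = 0.123993 ≈ 0.1240.

d(seq1,seq2) = 0.4582, d(seq1,seq3) = 0.4582, d(seq2,seq3) = 0.1240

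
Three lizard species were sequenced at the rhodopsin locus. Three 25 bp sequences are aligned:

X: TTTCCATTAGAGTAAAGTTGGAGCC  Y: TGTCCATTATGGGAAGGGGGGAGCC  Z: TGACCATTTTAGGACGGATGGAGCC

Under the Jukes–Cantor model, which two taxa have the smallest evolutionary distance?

X–Y: 7/25 differ, p = 0.280, d = 0.351.
X–Z: 8/25 differ, p = 0.320, d = 0.417.
Y–Z: 6/25 differ, p = 0.240, d = 0.289.
The smallest distance is between Y and Z.

Y and Z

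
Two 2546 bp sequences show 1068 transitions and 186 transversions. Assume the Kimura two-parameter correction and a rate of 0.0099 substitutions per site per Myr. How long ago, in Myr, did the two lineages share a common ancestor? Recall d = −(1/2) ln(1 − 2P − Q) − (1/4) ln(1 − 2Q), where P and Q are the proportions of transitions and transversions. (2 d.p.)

63.37

P = 1068/2546 ≈ 0.419482 and Q = 186/2546 ≈ 0.073056.
Under the Kimura two-parameter model, d = −½ ln(1 − 2P − Q) − ¼ ln(1 − 2Q).
1 − 2P − Q = 0.08798, giving −½ ln(0.08798) = 1.215323.
1 − 2Q = 0.853888, giving −¼ ln(0.853888) = 0.039489.
d = 1.215323 + 0.039489 = 1.254812.
Under a molecular clock d = 2μt, so t = d/(2μ) = 1.254812 / (2 × 0.0099) = 63.37 Myr.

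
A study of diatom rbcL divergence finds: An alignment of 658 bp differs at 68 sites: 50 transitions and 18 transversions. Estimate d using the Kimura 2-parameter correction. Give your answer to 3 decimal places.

P = 50/658 ≈ 0.075988 and Q = 18/658 ≈ 0.027356.
Under the Kimura two-parameter model, d = −½ ln(1 − 2P − Q) − ¼ ln(1 − 2Q).
1 − 2P − Q = 0.820668, giving −½ ln(0.820668) = 0.098818.
1 − 2Q = 0.945288, giving −¼ ln(0.945288) = 0.014066.
d = 0.098818 + 0.014066 = 0.112884.

0.113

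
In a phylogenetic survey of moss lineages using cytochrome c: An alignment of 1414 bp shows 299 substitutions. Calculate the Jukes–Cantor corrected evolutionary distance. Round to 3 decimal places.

0.248

p = 299/1414 ≈ 0.211457.
d = −(3/4) ln(1 − 4p/3) = −0.75 ln(1 − 0.281943) = −0.75 ln(0.718057)
  = −0.75 × (-0.331206) = 0.248405 substitutions/site.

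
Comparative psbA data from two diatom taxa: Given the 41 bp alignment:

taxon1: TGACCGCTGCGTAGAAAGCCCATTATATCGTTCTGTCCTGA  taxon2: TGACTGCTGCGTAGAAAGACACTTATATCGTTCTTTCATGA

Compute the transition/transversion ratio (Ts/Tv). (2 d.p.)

Transitions are A↔G and C↔T; transversions are all other mismatches.
Transitions: 1. Transversions: 5.
R = 1/5 = 0.20.

0.20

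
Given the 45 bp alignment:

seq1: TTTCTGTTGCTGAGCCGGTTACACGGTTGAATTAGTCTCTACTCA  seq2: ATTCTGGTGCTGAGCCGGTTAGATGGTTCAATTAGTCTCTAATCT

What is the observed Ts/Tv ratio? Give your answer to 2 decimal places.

0.17

Transitions are A↔G and C↔T; transversions are all other mismatches.
Transitions: 1. Transversions: 6.
R = 1/6 = 0.166666… ≈ 0.17 (to 2 d.p.).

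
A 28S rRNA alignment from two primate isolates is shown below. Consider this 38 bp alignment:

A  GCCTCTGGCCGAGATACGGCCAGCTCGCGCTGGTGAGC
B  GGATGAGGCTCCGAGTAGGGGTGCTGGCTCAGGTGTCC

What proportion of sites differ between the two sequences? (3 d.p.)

The sequences differ at 18 of 38 positions.
p = 18/38 = 0.473684… ≈ 0.474 (to 3 d.p.).

0.474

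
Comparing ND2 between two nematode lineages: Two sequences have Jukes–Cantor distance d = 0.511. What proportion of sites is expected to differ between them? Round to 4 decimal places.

0.3705

p = (3/4)(1 − e^(−4d/3)) = 0.75 × (1 − e^(-0.681333)) = 0.75 × (1 − 0.505942) = 0.370544.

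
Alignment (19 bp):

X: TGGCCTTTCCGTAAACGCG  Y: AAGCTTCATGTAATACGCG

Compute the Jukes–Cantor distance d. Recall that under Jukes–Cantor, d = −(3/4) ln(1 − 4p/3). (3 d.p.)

The sequences differ at 10 of 19 sites (1, 2, 5, 7, 8, 9, 10, 11, 12, 14), so p = 10/19 ≈ 0.526316.
d = −(3/4) ln(1 − 4p/3) = −0.75 ln(1 − 0.701755) = −0.75 ln(0.298245)
  = −0.75 × (-1.209840) = 0.907380 substitutions/site.

0.907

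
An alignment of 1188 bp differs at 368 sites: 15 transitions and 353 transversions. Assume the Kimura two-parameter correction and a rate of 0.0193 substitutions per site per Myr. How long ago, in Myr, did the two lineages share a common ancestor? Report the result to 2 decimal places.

10.88

P = 15/1188 ≈ 0.012626 and Q = 353/1188 ≈ 0.297138.
Under the Kimura two-parameter model, d = −½ ln(1 − 2P − Q) − ¼ ln(1 − 2Q).
1 − 2P − Q = 0.67761, giving −½ ln(0.67761) = 0.194592.
1 − 2Q = 0.405724, giving −¼ ln(0.405724) = 0.225521.
d = 0.194592 + 0.225521 = 0.420113.
Under a molecular clock d = 2μt, so t = d/(2μ) = 0.420113 / (2 × 0.0193) = 10.88 Myr.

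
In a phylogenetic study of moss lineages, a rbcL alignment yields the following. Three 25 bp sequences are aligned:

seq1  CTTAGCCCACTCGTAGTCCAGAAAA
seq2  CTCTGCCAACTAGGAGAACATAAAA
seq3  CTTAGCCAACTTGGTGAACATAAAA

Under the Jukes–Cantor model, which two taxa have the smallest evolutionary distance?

seq1–seq2: 8/25 differ, p = 0.320, d = 0.417.
seq1–seq3: 7/25 differ, p = 0.280, d = 0.351.
seq2–seq3: 4/25 differ, p = 0.160, d = 0.180.
The smallest distance is between seq2 and seq3.

seq2 and seq3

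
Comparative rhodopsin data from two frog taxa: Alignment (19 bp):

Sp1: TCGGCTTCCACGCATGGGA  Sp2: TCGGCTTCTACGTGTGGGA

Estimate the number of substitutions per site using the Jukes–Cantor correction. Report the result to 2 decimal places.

0.18

The sequences differ at 3 of 19 sites (9, 13, 14), so p = 3/19 ≈ 0.157895.
d = −(3/4) ln(1 − 4p/3) = −0.75 ln(1 − 0.210527) = −0.75 ln(0.789473)
  = −0.75 × (-0.236390) = 0.177293 substitutions/site.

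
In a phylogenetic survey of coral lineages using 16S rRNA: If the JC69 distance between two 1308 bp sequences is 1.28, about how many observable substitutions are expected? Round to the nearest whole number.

Invert JC69: p = (3/4)(1 − e^(−4d/3)) = 0.75 × (1 − e^(-1.706667)) = 0.75 × (1 − 0.181470) = 0.613898.
Expected differing sites = pL ≈ 0.613898 × 1308 = 802.978584 ≈ 803.

803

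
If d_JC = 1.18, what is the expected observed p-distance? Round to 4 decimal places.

0.5945

p = (3/4)(1 − e^(−4d/3)) = 0.75 × (1 − e^(-1.573333)) = 0.75 × (1 − 0.207353) = 0.594485.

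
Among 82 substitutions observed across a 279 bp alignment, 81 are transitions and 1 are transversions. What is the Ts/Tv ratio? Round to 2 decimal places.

81.00

R = 81/1 = 81.00.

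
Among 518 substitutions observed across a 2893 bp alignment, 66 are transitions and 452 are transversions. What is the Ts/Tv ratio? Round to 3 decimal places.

0.146

R = 66/452 = 0.146017… ≈ 0.146 (to 3 d.p.).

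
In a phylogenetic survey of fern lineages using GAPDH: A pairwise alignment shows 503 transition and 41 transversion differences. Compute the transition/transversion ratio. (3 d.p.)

R = 503/41 = 12.268292… ≈ 12.268 (to 3 d.p.).

12.268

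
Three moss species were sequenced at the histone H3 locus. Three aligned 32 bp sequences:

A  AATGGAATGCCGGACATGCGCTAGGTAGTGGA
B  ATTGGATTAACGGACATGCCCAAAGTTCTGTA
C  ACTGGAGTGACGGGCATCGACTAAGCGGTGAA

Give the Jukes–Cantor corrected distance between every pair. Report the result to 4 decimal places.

d(A,B) = 0.4042, d(A,C) = 0.4598, d(B,C) = 0.5199

A–B: 10/32 sites differ → p = 0.3125, d = −0.75 ln(1 − 0.416667) = 0.404248 ≈ 0.4042.
A–C: 11/32 sites differ → p = 0.34375, d = −0.75 ln(1 − 0.458333) = 0.459828 ≈ 0.4598.
B–C: 12/32 sites differ → p = 0.375, d = −0.75 ln(1 − 0.5) = 0.519860 ≈ 0.5199.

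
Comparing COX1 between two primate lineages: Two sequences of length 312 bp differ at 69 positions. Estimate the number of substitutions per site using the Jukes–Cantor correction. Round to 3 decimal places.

p = 69/312 ≈ 0.221154.
d = −(3/4) ln(1 − 4p/3) = −0.75 ln(1 − 0.294872) = −0.75 ln(0.705128)
  = −0.75 × (-0.349376) = 0.262032 substitutions/site.

0.262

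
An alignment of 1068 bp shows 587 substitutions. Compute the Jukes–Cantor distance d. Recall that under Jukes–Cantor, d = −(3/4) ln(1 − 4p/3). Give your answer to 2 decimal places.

p = 587/1068 ≈ 0.549625.
d = −(3/4) ln(1 − 4p/3) = −0.75 ln(1 − 0.732833) = −0.75 ln(0.267167)
  = −0.75 × (-1.319881) = 0.989911 substitutions/site.

0.99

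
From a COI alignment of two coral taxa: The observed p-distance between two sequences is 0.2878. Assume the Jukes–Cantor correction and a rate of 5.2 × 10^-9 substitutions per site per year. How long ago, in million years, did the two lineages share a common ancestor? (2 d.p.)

d = −(3/4) ln(1 − 4p/3) = −0.75 ln(1 − 0.383733) = −0.75 ln(0.616267)
  = −0.75 × (-0.484075) = 0.363056 substitutions/site.
Under a molecular clock d = 2μt, so t = d/(2μ) = 0.363056 / (2 × 5.2 × 10^-9) = 34.91 million years.

34.91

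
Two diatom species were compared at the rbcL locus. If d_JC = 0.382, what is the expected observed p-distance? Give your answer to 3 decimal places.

0.299

p = (3/4)(1 − e^(−4d/3)) = 0.75 × (1 − e^(-0.509333)) = 0.75 × (1 − 0.600896) = 0.299328.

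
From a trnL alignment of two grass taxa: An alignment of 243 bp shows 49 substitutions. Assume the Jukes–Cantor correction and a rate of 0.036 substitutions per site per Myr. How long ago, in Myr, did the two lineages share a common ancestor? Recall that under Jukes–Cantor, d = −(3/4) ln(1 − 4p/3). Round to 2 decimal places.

p = 49/243 ≈ 0.201646.
d = −(3/4) ln(1 − 4p/3) = −0.75 ln(1 − 0.268861) = −0.75 ln(0.731139)
  = −0.75 × (-0.313152) = 0.234864 substitutions/site.
Under a molecular clock d = 2μt, so t = d/(2μ) = 0.234864 / (2 × 0.036) = 3.26 Myr.

3.26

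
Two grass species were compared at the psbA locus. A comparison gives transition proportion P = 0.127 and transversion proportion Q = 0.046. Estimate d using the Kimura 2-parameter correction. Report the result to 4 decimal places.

Under the Kimura two-parameter model, d = −½ ln(1 − 2P − Q) − ¼ ln(1 − 2Q).
1 − 2P − Q = 0.7, giving −½ ln(0.7) = 0.178337.
1 − 2Q = 0.908, giving −¼ ln(0.908) = 0.024128.
d = 0.178337 + 0.024128 = 0.202465.

0.2025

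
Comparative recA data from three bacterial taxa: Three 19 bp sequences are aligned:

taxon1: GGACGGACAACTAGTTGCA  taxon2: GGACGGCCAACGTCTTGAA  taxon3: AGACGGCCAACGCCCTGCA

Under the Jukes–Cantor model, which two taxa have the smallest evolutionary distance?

taxon2 and taxon3

taxon1–taxon2: 5/19 differ, p = 0.263, d = 0.324.
taxon1–taxon3: 6/19 differ, p = 0.316, d = 0.410.
taxon2–taxon3: 4/19 differ, p = 0.211, d = 0.247.
The smallest distance is between taxon2 and taxon3.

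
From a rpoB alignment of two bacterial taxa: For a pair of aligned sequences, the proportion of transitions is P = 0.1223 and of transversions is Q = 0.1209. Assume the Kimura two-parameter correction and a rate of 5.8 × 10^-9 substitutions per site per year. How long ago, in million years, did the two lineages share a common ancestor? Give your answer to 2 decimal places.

25.57

Under the Kimura two-parameter model, d = −½ ln(1 − 2P − Q) − ¼ ln(1 − 2Q).
1 − 2P − Q = 0.6345, giving −½ ln(0.6345) = 0.227459.
1 − 2Q = 0.7582, giving −¼ ln(0.7582) = 0.069202.
d = 0.227459 + 0.069202 = 0.296661.
Under a molecular clock d = 2μt, so t = d/(2μ) = 0.296661 / (2 × 5.8 × 10^-9) = 25.57 million years.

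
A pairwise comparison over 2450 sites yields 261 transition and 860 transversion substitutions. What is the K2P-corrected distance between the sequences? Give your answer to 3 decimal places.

0.718

P = 261/2450 ≈ 0.106531 and Q = 860/2450 ≈ 0.35102.
Under the Kimura two-parameter model, d = −½ ln(1 − 2P − Q) − ¼ ln(1 − 2Q).
1 − 2P − Q = 0.435918, giving −½ ln(0.435918) = 0.415151.
1 − 2Q = 0.29796, giving −¼ ln(0.29796) = 0.302699.
d = 0.415151 + 0.302699 = 0.717850.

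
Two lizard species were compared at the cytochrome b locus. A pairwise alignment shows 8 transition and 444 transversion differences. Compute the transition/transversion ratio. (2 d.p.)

R = 8/444 = 0.018018… ≈ 0.02 (to 2 d.p.).

0.02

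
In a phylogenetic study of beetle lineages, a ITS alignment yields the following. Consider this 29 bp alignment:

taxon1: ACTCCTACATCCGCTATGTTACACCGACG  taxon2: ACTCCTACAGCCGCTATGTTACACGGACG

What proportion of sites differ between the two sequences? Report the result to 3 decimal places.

The sequences differ at 2 of 29 positions (sites 10, 25).
p = 2/29 = 0.068965… ≈ 0.069 (to 3 d.p.).

0.069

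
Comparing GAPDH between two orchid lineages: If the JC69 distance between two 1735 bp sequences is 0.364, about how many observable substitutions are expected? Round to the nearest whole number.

500

Invert JC69: p = (3/4)(1 − e^(−4d/3)) = 0.75 × (1 − e^(-0.485333)) = 0.75 × (1 − 0.615492) = 0.288381.
Expected differing sites = pL ≈ 0.288381 × 1735 = 500.341035 ≈ 500.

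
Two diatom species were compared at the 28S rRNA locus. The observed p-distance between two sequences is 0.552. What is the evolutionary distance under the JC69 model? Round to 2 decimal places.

d = −(3/4) ln(1 − 4p/3) = −0.75 ln(1 − 0.736) = −0.75 ln(0.264)
  = −0.75 × (-1.331806) = 0.998855 substitutions/site.

1.00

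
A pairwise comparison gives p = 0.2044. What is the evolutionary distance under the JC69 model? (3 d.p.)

d = −(3/4) ln(1 − 4p/3) = −0.75 ln(1 − 0.272533) = −0.75 ln(0.727467)
  = −0.75 × (-0.318187) = 0.238640 substitutions/site.

0.239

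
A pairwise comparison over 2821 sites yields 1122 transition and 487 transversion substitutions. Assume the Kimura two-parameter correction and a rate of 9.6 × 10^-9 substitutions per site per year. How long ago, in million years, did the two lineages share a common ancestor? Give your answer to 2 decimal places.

95.23

P = 1122/2821 ≈ 0.397731 and Q = 487/2821 ≈ 0.172634.
Under the Kimura two-parameter model, d = −½ ln(1 − 2P − Q) − ¼ ln(1 − 2Q).
1 − 2P − Q = 0.031904, giving −½ ln(0.031904) = 1.722512.
1 − 2Q = 0.654732, giving −¼ ln(0.654732) = 0.105882.
d = 1.722512 + 0.105882 = 1.828394.
Under a molecular clock d = 2μt, so t = d/(2μ) = 1.828394 / (2 × 9.6 × 10^-9) = 95.23 million years.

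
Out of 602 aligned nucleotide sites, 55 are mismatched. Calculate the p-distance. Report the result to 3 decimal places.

0.091

p = 55/602 = 0.091362… ≈ 0.091 (to 3 d.p.).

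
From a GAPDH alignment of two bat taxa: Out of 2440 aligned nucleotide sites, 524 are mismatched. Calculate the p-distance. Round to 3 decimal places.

p = 524/2440 = 0.214754… ≈ 0.215 (to 3 d.p.).

0.215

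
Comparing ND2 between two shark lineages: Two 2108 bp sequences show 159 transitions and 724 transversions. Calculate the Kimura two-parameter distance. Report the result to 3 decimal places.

0.631

P = 159/2108 ≈ 0.075427 and Q = 724/2108 ≈ 0.343454.
Under the Kimura two-parameter model, d = −½ ln(1 − 2P − Q) − ¼ ln(1 − 2Q).
1 − 2P − Q = 0.505692, giving −½ ln(0.505692) = 0.340914.
1 − 2Q = 0.313092, giving −¼ ln(0.313092) = 0.290315.
d = 0.340914 + 0.290315 = 0.631229.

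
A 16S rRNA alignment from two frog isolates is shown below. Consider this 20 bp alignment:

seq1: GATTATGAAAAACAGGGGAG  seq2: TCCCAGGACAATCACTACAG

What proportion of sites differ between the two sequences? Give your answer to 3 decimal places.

0.550

The sequences differ at 11 of 20 positions.
p = 11/20 = 0.550.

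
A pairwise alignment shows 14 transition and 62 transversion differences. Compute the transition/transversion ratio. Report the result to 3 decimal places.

0.226

R = 14/62 = 0.225806… ≈ 0.226 (to 3 d.p.).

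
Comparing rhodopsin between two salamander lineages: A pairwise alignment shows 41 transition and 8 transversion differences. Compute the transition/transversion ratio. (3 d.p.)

R = 41/8 = 5.125.

5.125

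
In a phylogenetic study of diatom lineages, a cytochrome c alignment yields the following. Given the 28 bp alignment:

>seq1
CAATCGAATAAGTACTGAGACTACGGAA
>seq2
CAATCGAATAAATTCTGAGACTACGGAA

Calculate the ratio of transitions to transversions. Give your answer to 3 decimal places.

Transitions are A↔G and C↔T; transversions are all other mismatches.
Transitions: 1. Transversions: 1.
R = 1/1 = 1.000.

1.000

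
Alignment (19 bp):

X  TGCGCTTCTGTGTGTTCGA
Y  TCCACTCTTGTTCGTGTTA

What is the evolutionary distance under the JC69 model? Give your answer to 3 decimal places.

0.749

The sequences differ at 9 of 19 sites (2, 4, 7, 8, 12, 13, 16, 17, 18), so p = 9/19 ≈ 0.473684.
d = −(3/4) ln(1 − 4p/3) = −0.75 ln(1 − 0.631579) = −0.75 ln(0.368421)
  = −0.75 × (-0.998529) = 0.748897 substitutions/site.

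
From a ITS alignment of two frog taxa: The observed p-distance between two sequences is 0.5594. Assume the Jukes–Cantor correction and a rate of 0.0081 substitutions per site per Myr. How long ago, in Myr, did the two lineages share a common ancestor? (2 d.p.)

d = −(3/4) ln(1 − 4p/3) = −0.75 ln(1 − 0.745867) = −0.75 ln(0.254133)
  = −0.75 × (-1.369898) = 1.027424 substitutions/site.
Under a molecular clock d = 2μt, so t = d/(2μ) = 1.027424 / (2 × 0.0081) = 63.42 Myr.

63.42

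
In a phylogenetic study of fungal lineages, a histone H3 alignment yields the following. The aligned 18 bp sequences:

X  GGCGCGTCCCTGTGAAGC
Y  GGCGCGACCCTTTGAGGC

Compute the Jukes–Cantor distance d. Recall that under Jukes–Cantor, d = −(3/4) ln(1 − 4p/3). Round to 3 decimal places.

The sequences differ at 3 of 18 sites (7, 12, 16), so p = 3/18 ≈ 0.166667.
d = −(3/4) ln(1 − 4p/3) = −0.75 ln(1 − 0.222223) = −0.75 ln(0.777777)
  = −0.75 × (-0.251315) = 0.188486 substitutions/site.

0.188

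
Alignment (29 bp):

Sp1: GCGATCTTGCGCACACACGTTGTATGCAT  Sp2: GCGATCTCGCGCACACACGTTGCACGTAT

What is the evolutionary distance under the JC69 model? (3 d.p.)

0.152

The sequences differ at 4 of 29 sites (8, 23, 25, 27), so p = 4/29 ≈ 0.137931.
d = −(3/4) ln(1 − 4p/3) = −0.75 ln(1 − 0.183908) = −0.75 ln(0.816092)
  = −0.75 × (-0.203228) = 0.152421 substitutions/site.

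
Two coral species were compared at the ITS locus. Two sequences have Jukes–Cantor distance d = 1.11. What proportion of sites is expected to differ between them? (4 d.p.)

0.5793

p = (3/4)(1 − e^(−4d/3)) = 0.75 × (1 − e^(-1.48)) = 0.75 × (1 − 0.227638) = 0.579272.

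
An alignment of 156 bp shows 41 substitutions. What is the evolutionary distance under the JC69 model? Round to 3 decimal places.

p = 41/156 ≈ 0.262821.
d = −(3/4) ln(1 − 4p/3) = −0.75 ln(1 − 0.350428) = −0.75 ln(0.649572)
  = −0.75 × (-0.431442) = 0.323582 substitutions/site.

0.324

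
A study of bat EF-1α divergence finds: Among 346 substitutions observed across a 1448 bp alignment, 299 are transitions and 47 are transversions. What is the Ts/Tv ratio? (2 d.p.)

6.36

R = 299/47 = 6.361702… ≈ 6.36 (to 2 d.p.).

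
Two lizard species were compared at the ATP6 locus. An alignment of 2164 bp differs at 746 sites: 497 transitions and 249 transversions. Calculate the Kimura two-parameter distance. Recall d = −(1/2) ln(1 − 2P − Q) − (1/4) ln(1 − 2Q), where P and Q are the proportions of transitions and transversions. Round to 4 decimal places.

0.4925

P = 497/2164 ≈ 0.229667 and Q = 249/2164 ≈ 0.115065.
Under the Kimura two-parameter model, d = −½ ln(1 − 2P − Q) − ¼ ln(1 − 2Q).
1 − 2P − Q = 0.425601, giving −½ ln(0.425601) = 0.427126.
1 − 2Q = 0.76987, giving −¼ ln(0.76987) = 0.065383.
d = 0.427126 + 0.065383 = 0.492509.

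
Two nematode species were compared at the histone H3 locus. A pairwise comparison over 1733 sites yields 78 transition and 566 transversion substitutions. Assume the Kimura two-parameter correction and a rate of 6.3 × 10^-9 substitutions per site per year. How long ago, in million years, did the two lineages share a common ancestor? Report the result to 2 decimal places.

P = 78/1733 ≈ 0.045009 and Q = 566/1733 ≈ 0.326601.
Under the Kimura two-parameter model, d = −½ ln(1 − 2P − Q) − ¼ ln(1 − 2Q).
1 − 2P − Q = 0.583381, giving −½ ln(0.583381) = 0.269457.
1 − 2Q = 0.346798, giving −¼ ln(0.346798) = 0.264753.
d = 0.269457 + 0.264753 = 0.534210.
Under a molecular clock d = 2μt, so t = d/(2μ) = 0.534210 / (2 × 6.3 × 10^-9) = 42.40 million years.

42.40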